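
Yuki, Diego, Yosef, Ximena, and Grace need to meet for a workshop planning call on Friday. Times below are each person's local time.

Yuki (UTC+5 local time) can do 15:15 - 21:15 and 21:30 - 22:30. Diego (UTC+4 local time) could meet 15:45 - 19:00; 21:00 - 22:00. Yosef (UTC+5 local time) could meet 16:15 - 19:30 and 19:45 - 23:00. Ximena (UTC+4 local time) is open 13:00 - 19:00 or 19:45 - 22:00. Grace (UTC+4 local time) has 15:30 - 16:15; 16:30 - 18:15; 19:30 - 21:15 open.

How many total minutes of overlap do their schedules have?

150

Yuki in UTC: 10:15-16:15, 16:30-17:30 (subtract 5h to convert from UTC+5).
Diego in UTC: 11:45-15:00, 17:00-18:00 (subtract 4h to convert from UTC+4).
Yosef in UTC: 11:15-14:30, 14:45-18:00 (subtract 5h to convert from UTC+5).
Ximena in UTC: 09:00-15:00, 15:45-18:00 (subtract 4h to convert from UTC+4).
Grace in UTC: 11:30-12:15, 12:30-14:15, 15:30-17:15 (subtract 4h to convert from UTC+4).
Yuki ∩ Diego: 11:45-15:00, 17:00-17:30.
Yuki ∩ Diego ∩ Yosef: 11:45-14:30, 14:45-15:00, 17:00-17:30.
Yuki ∩ Diego ∩ Yosef ∩ Ximena: 11:45-14:30, 14:45-15:00, 17:00-17:30.
Yuki ∩ Diego ∩ Yosef ∩ Ximena ∩ Grace: 11:45-12:15, 12:30-14:15, 17:00-17:15.
Those are the intersection windows.
Summing the common windows: 30 + 105 + 15 = 150 minutes.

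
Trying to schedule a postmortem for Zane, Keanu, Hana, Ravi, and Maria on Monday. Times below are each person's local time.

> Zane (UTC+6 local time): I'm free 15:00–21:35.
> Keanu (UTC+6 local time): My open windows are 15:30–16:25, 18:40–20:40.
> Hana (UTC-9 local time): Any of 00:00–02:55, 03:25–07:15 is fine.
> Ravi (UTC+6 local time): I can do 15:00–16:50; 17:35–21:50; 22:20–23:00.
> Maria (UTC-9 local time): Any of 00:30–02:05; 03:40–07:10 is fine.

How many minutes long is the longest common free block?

120

Zane in UTC: 09:00-15:35 (subtract 6h to convert from UTC+6).
Keanu in UTC: 09:30-10:25, 12:40-14:40 (subtract 6h to convert from UTC+6).
Hana in UTC: 09:00-11:55, 12:25-16:15 (add 9h to convert from UTC-9).
Ravi in UTC: 09:00-10:50, 11:35-15:50, 16:20-17:00 (subtract 6h to convert from UTC+6).
Maria in UTC: 09:30-11:05, 12:40-16:10 (add 9h to convert from UTC-9).
Zane ∩ Keanu: 09:30-10:25, 12:40-14:40.
Zane ∩ Keanu ∩ Hana: 09:30-10:25, 12:40-14:40.
Zane ∩ Keanu ∩ Hana ∩ Ravi: 09:30-10:25, 12:40-14:40.
Zane ∩ Keanu ∩ Hana ∩ Ravi ∩ Maria: 09:30-10:25, 12:40-14:40.
The longest is 12:40-14:40 at 120 minutes.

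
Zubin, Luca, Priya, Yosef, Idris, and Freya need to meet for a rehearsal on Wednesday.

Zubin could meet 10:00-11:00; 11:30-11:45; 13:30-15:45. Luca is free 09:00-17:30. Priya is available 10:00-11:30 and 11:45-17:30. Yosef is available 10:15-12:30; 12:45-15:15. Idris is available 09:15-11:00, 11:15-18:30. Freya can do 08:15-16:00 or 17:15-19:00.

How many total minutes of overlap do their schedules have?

Zubin ∩ Luca: 10:00-11:00, 11:30-11:45, 13:30-15:45.
Zubin ∩ Luca ∩ Priya: 10:00-11:00, 13:30-15:45.
Zubin ∩ Luca ∩ Priya ∩ Yosef: 10:15-11:00, 13:30-15:15.
Zubin ∩ Luca ∩ Priya ∩ Yosef ∩ Idris: 10:15-11:00, 13:30-15:15.
Zubin ∩ Luca ∩ Priya ∩ Yosef ∩ Idris ∩ Freya: 10:15-11:00, 13:30-15:15.
Summing the common windows: 45 + 105 = 150 minutes.

150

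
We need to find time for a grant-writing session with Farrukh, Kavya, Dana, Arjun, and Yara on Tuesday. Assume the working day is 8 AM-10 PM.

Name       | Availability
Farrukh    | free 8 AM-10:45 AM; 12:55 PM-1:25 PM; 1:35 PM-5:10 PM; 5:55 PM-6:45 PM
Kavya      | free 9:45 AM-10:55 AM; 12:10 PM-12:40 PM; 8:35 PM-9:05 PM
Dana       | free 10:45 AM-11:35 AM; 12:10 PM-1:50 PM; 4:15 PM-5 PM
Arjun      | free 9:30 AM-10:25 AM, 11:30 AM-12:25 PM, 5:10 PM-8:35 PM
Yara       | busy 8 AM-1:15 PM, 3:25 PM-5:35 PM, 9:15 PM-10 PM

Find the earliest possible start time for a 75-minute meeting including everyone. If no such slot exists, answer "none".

none

Farrukh free: 08:00-10:45, 12:55-13:25, 13:35-17:10, 17:55-18:45.
Kavya free: 09:45-10:55, 12:10-12:40, 20:35-21:05.
Dana free: 10:45-11:35, 12:10-13:50, 16:15-17:00.
Arjun free: 09:30-10:25, 11:30-12:25, 17:10-20:35.
Yara free: 13:15-15:25, 17:35-21:15 (invert busy blocks within the working day).
Farrukh ∩ Kavya: 09:45-10:45.
Farrukh ∩ Kavya ∩ Dana: ∅.
Farrukh ∩ Kavya ∩ Dana ∩ Arjun: ∅.
Farrukh ∩ Kavya ∩ Dana ∩ Arjun ∩ Yara: ∅.
There is no time when everyone is free.
No common window is at least 75 minutes long.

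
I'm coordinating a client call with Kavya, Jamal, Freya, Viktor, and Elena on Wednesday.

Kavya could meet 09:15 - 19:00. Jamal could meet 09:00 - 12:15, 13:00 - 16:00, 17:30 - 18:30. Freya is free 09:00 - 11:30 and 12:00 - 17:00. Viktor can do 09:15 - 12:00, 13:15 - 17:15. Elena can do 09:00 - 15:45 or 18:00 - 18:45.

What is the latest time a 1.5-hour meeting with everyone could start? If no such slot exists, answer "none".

Kavya ∩ Jamal: 09:15-12:15, 13:00-16:00, 17:30-18:30.
Kavya ∩ Jamal ∩ Freya: 09:15-11:30, 12:00-12:15, 13:00-16:00.
Kavya ∩ Jamal ∩ Freya ∩ Viktor: 09:15-11:30, 13:15-16:00.
Kavya ∩ Jamal ∩ Freya ∩ Viktor ∩ Elena: 09:15-11:30, 13:15-15:45.
Those are the intersection windows.
The last common window of at least 90 minutes is 13:15-15:45; a 90-minute meeting can start as late as 14:15 and still end by 15:45.

14:15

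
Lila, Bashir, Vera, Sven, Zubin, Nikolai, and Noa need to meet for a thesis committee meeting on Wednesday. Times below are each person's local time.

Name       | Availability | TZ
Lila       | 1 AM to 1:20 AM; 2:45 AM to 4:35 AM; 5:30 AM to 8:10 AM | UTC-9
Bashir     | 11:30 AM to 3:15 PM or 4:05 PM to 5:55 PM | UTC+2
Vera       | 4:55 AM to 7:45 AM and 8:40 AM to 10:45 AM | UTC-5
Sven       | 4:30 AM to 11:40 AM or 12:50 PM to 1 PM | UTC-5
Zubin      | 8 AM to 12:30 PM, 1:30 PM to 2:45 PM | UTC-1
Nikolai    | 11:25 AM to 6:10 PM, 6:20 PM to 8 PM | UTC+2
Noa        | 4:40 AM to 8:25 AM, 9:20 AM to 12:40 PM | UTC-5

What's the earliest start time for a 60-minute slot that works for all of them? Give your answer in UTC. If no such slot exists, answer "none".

11:45

Lila in UTC: 10:00-10:20, 11:45-13:35, 14:30-17:10 (add 9h to convert from UTC-9).
Bashir in UTC: 09:30-13:15, 14:05-15:55 (subtract 2h to convert from UTC+2).
Vera in UTC: 09:55-12:45, 13:40-15:45 (add 5h to convert from UTC-5).
Sven in UTC: 09:30-16:40, 17:50-18:00 (add 5h to convert from UTC-5).
Zubin in UTC: 09:00-13:30, 14:30-15:45 (add 1h to convert from UTC-1).
Nikolai in UTC: 09:25-16:10, 16:20-18:00 (subtract 2h to convert from UTC+2).
Noa in UTC: 09:40-13:25, 14:20-17:40 (add 5h to convert from UTC-5).
Lila ∩ Bashir: 10:00-10:20, 11:45-13:15, 14:30-15:55.
Lila ∩ Bashir ∩ Vera: 10:00-10:20, 11:45-12:45, 14:30-15:45.
Lila ∩ Bashir ∩ Vera ∩ Sven: 10:00-10:20, 11:45-12:45, 14:30-15:45.
Lila ∩ Bashir ∩ Vera ∩ Sven ∩ Zubin: 10:00-10:20, 11:45-12:45, 14:30-15:45.
Lila ∩ Bashir ∩ Vera ∩ Sven ∩ Zubin ∩ Nikolai: 10:00-10:20, 11:45-12:45, 14:30-15:45.
Lila ∩ Bashir ∩ Vera ∩ Sven ∩ Zubin ∩ Nikolai ∩ Noa: 10:00-10:20, 11:45-12:45, 14:30-15:45.
The first common window of at least 60 minutes is 11:45-12:45, so the earliest start is 11:45.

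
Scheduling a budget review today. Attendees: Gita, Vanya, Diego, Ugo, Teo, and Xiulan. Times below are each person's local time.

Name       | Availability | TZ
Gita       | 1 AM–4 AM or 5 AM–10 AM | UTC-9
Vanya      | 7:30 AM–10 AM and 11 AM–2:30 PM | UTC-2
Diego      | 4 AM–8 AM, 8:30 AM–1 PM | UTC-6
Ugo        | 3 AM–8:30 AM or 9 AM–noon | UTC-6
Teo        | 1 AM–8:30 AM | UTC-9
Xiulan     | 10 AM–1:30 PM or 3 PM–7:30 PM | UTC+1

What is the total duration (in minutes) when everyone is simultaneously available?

Gita in UTC: 10:00-13:00, 14:00-19:00 (add 9h to convert from UTC-9).
Vanya in UTC: 09:30-12:00, 13:00-16:30 (add 2h to convert from UTC-2).
Diego in UTC: 10:00-14:00, 14:30-19:00 (add 6h to convert from UTC-6).
Ugo in UTC: 09:00-14:30, 15:00-18:00 (add 6h to convert from UTC-6).
Teo in UTC: 10:00-17:30 (add 9h to convert from UTC-9).
Xiulan in UTC: 09:00-12:30, 14:00-18:30 (subtract 1h to convert from UTC+1).
Gita ∩ Vanya: 10:00-12:00, 14:00-16:30.
Gita ∩ Vanya ∩ Diego: 10:00-12:00, 14:30-16:30.
Gita ∩ Vanya ∩ Diego ∩ Ugo: 10:00-12:00, 15:00-16:30.
Gita ∩ Vanya ∩ Diego ∩ Ugo ∩ Teo: 10:00-12:00, 15:00-16:30.
Gita ∩ Vanya ∩ Diego ∩ Ugo ∩ Teo ∩ Xiulan: 10:00-12:00, 15:00-16:30.
Summing the common windows: 120 + 90 = 210 minutes.

210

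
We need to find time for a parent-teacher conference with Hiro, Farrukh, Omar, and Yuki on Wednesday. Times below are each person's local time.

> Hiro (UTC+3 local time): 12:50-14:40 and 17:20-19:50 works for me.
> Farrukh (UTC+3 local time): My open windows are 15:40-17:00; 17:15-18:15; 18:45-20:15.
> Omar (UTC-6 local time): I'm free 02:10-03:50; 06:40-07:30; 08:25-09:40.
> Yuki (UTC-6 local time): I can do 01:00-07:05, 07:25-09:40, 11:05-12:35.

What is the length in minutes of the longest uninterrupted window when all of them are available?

Hiro in UTC: 09:50-11:40, 14:20-16:50 (subtract 3h to convert from UTC+3).
Farrukh in UTC: 12:40-14:00, 14:15-15:15, 15:45-17:15 (subtract 3h to convert from UTC+3).
Omar in UTC: 08:10-09:50, 12:40-13:30, 14:25-15:40 (add 6h to convert from UTC-6).
Yuki in UTC: 07:00-13:05, 13:25-15:40, 17:05-18:35 (add 6h to convert from UTC-6).
Hiro ∩ Farrukh: 14:20-15:15, 15:45-16:50.
Hiro ∩ Farrukh ∩ Omar: 14:25-15:15.
Hiro ∩ Farrukh ∩ Omar ∩ Yuki: 14:25-15:15.
The longest is 14:25-15:15 at 50 minutes.

50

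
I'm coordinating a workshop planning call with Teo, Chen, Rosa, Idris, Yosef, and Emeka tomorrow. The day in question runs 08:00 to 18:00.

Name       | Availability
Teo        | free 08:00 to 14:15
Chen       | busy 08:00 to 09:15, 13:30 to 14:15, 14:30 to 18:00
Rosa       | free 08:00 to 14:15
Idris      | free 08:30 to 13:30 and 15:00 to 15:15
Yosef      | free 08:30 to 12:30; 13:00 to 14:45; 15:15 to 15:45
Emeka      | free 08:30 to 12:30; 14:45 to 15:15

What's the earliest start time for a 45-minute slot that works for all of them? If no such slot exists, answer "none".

Teo free: 08:00-14:15.
Chen free: 09:15-13:30, 14:15-14:30 (invert busy blocks within the working day).
Rosa free: 08:00-14:15.
Idris free: 08:30-13:30, 15:00-15:15.
Yosef free: 08:30-12:30, 13:00-14:45, 15:15-15:45.
Emeka free: 08:30-12:30, 14:45-15:15.
Teo ∩ Chen: 09:15-13:30.
Teo ∩ Chen ∩ Rosa: 09:15-13:30.
Teo ∩ Chen ∩ Rosa ∩ Idris: 09:15-13:30.
Teo ∩ Chen ∩ Rosa ∩ Idris ∩ Yosef: 09:15-12:30, 13:00-13:30.
Teo ∩ Chen ∩ Rosa ∩ Idris ∩ Yosef ∩ Emeka: 09:15-12:30.
Those are the intersection windows.
The first common window of at least 45 minutes is 09:15-12:30, so the earliest start is 09:15.

09:15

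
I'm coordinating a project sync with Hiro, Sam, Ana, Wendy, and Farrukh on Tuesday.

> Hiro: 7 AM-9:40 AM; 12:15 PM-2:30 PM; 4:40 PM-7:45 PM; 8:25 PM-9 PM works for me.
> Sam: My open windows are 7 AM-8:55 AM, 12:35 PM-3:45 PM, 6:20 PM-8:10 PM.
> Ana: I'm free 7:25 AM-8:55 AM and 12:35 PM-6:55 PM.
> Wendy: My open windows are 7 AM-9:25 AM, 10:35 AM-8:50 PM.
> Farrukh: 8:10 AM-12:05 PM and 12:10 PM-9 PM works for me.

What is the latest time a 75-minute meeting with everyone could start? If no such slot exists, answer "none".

Hiro ∩ Sam: 07:00-08:55, 12:35-14:30, 18:20-19:45.
Hiro ∩ Sam ∩ Ana: 07:25-08:55, 12:35-14:30, 18:20-18:55.
Hiro ∩ Sam ∩ Ana ∩ Wendy: 07:25-08:55, 12:35-14:30, 18:20-18:55.
Hiro ∩ Sam ∩ Ana ∩ Wendy ∩ Farrukh: 08:10-08:55, 12:35-14:30, 18:20-18:55.
So the common availability across everyone is 08:10-08:55, 12:35-14:30, 18:20-18:55.
The last common window of at least 75 minutes is 12:35-14:30; a 75-minute meeting can start as late as 13:15 and still end by 14:30.

13:15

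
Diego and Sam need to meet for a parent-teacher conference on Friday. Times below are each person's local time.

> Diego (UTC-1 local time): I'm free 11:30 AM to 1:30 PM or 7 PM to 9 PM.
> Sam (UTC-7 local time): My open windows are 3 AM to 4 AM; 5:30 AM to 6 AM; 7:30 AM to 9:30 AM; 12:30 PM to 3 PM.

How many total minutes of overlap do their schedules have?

Diego in UTC: 12:30-14:30, 20:00-22:00 (add 1h to convert from UTC-1).
Sam in UTC: 10:00-11:00, 12:30-13:00, 14:30-16:30, 19:30-22:00 (add 7h to convert from UTC-7).
Diego ∩ Sam: 12:30-13:00, 20:00-22:00.
Summing the common windows: 30 + 120 = 150 minutes.

150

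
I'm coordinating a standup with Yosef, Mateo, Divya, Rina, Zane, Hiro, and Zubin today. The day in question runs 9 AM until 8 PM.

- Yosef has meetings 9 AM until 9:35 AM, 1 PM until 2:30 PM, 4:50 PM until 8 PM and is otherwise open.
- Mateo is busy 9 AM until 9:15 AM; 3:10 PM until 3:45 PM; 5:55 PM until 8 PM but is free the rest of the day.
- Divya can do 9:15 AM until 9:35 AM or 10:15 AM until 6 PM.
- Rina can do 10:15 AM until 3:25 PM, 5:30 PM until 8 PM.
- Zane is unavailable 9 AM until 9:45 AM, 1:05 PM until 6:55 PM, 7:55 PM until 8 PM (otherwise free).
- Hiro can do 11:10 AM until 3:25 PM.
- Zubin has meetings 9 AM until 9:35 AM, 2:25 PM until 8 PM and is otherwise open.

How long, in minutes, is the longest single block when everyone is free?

Yosef free: 09:35-13:00, 14:30-16:50 (invert busy blocks within the working day).
Mateo free: 09:15-15:10, 15:45-17:55 (invert busy blocks within the working day).
Divya free: 09:15-09:35, 10:15-18:00.
Rina free: 10:15-15:25, 17:30-20:00.
Zane free: 09:45-13:05, 18:55-19:55 (invert busy blocks within the working day).
Hiro free: 11:10-15:25.
Zubin free: 09:35-14:25 (invert busy blocks within the working day).
Yosef ∩ Mateo: 09:35-13:00, 14:30-15:10, 15:45-16:50.
Yosef ∩ Mateo ∩ Divya: 10:15-13:00, 14:30-15:10, 15:45-16:50.
Yosef ∩ Mateo ∩ Divya ∩ Rina: 10:15-13:00, 14:30-15:10.
Yosef ∩ Mateo ∩ Divya ∩ Rina ∩ Zane: 10:15-13:00.
Yosef ∩ Mateo ∩ Divya ∩ Rina ∩ Zane ∩ Hiro: 11:10-13:00.
Yosef ∩ Mateo ∩ Divya ∩ Rina ∩ Zane ∩ Hiro ∩ Zubin: 11:10-13:00.
Those are the intersection windows.
The longest is 11:10-13:00 at 110 minutes.

110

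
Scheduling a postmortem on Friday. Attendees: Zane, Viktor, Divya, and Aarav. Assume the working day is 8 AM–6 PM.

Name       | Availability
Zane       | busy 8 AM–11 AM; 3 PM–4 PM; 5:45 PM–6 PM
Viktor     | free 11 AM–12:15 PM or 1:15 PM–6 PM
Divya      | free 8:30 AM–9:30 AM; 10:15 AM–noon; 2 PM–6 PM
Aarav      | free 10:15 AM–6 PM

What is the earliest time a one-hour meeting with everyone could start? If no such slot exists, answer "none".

Zane free: 11:00-15:00, 16:00-17:45 (invert busy blocks within the working day).
Viktor free: 11:00-12:15, 13:15-18:00.
Divya free: 08:30-09:30, 10:15-12:00, 14:00-18:00.
Aarav free: 10:15-18:00.
Zane ∩ Viktor: 11:00-12:15, 13:15-15:00, 16:00-17:45.
Zane ∩ Viktor ∩ Divya: 11:00-12:00, 14:00-15:00, 16:00-17:45.
Zane ∩ Viktor ∩ Divya ∩ Aarav: 11:00-12:00, 14:00-15:00, 16:00-17:45.
The first common window of at least 60 minutes is 11:00-12:00, so the earliest start is 11:00.

11:00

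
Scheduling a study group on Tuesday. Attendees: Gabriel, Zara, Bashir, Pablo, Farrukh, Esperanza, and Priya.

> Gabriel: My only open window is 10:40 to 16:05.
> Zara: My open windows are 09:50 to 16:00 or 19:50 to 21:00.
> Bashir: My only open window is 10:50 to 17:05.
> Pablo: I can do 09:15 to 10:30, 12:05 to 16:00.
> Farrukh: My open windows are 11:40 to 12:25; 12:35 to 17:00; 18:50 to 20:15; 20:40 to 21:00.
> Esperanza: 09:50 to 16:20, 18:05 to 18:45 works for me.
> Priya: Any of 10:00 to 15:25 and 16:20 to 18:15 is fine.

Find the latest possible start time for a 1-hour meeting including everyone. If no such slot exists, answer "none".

14:25

Gabriel ∩ Zara: 10:40-16:00.
Gabriel ∩ Zara ∩ Bashir: 10:50-16:00.
Gabriel ∩ Zara ∩ Bashir ∩ Pablo: 12:05-16:00.
Gabriel ∩ Zara ∩ Bashir ∩ Pablo ∩ Farrukh: 12:05-12:25, 12:35-16:00.
Gabriel ∩ Zara ∩ Bashir ∩ Pablo ∩ Farrukh ∩ Esperanza: 12:05-12:25, 12:35-16:00.
Gabriel ∩ Zara ∩ Bashir ∩ Pablo ∩ Farrukh ∩ Esperanza ∩ Priya: 12:05-12:25, 12:35-15:25.
So the common availability across everyone is 12:05-12:25, 12:35-15:25.
The last common window of at least 60 minutes is 12:35-15:25; a 60-minute meeting can start as late as 14:25 and still end by 15:25.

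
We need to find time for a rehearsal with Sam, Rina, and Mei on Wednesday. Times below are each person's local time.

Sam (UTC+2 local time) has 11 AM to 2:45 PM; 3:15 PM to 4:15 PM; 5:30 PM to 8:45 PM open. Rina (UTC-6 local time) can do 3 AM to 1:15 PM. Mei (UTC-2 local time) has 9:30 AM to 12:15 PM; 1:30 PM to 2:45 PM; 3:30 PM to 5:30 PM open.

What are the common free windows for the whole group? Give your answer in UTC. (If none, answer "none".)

11:30-12:45, 13:15-14:15, 15:30-16:45, 17:30-18:45

Sam in UTC: 09:00-12:45, 13:15-14:15, 15:30-18:45 (subtract 2h to convert from UTC+2).
Rina in UTC: 09:00-19:15 (add 6h to convert from UTC-6).
Mei in UTC: 11:30-14:15, 15:30-16:45, 17:30-19:30 (add 2h to convert from UTC-2).
Sam ∩ Rina: 09:00-12:45, 13:15-14:15, 15:30-18:45.
Sam ∩ Rina ∩ Mei: 11:30-12:45, 13:15-14:15, 15:30-16:45, 17:30-18:45.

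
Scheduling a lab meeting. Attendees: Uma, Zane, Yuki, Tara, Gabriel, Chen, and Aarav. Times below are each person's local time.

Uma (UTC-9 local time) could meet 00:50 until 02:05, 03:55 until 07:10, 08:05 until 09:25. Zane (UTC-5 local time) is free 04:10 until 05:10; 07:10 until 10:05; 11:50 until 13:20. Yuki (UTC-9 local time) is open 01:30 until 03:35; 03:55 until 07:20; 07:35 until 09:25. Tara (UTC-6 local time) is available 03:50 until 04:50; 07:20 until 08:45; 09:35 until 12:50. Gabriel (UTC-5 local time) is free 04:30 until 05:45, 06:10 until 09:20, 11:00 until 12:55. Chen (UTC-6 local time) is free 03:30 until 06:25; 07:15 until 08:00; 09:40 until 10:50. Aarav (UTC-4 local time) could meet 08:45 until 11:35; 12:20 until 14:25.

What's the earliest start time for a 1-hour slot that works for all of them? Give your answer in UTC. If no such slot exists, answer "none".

none

Uma in UTC: 09:50-11:05, 12:55-16:10, 17:05-18:25 (add 9h to convert from UTC-9).
Zane in UTC: 09:10-10:10, 12:10-15:05, 16:50-18:20 (add 5h to convert from UTC-5).
Yuki in UTC: 10:30-12:35, 12:55-16:20, 16:35-18:25 (add 9h to convert from UTC-9).
Tara in UTC: 09:50-10:50, 13:20-14:45, 15:35-18:50 (add 6h to convert from UTC-6).
Gabriel in UTC: 09:30-10:45, 11:10-14:20, 16:00-17:55 (add 5h to convert from UTC-5).
Chen in UTC: 09:30-12:25, 13:15-14:00, 15:40-16:50 (add 6h to convert from UTC-6).
Aarav in UTC: 12:45-15:35, 16:20-18:25 (add 4h to convert from UTC-4).
Uma ∩ Zane: 09:50-10:10, 12:55-15:05, 17:05-18:20.
Uma ∩ Zane ∩ Yuki: 12:55-15:05, 17:05-18:20.
Uma ∩ Zane ∩ Yuki ∩ Tara: 13:20-14:45, 17:05-18:20.
Uma ∩ Zane ∩ Yuki ∩ Tara ∩ Gabriel: 13:20-14:20, 17:05-17:55.
Uma ∩ Zane ∩ Yuki ∩ Tara ∩ Gabriel ∩ Chen: 13:20-14:00.
Uma ∩ Zane ∩ Yuki ∩ Tara ∩ Gabriel ∩ Chen ∩ Aarav: 13:20-14:00.
No common window is at least 60 minutes long.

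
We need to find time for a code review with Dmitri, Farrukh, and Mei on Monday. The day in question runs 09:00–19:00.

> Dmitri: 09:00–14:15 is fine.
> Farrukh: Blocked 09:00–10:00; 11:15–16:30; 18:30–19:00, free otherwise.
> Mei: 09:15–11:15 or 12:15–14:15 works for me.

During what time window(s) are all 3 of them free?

Dmitri free: 09:00-14:15.
Farrukh free: 10:00-11:15, 16:30-18:30 (invert busy blocks within the working day).
Mei free: 09:15-11:15, 12:15-14:15.
Dmitri ∩ Farrukh: 10:00-11:15.
Dmitri ∩ Farrukh ∩ Mei: 10:00-11:15.

10:00-11:15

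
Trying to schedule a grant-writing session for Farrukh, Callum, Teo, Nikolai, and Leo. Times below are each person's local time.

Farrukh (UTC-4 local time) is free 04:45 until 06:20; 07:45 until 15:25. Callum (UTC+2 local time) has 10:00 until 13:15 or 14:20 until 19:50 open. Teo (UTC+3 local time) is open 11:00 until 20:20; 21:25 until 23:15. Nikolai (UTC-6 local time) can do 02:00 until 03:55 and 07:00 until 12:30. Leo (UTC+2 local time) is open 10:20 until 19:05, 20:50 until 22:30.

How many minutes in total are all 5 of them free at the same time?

315

Farrukh in UTC: 08:45-10:20, 11:45-19:25 (add 4h to convert from UTC-4).
Callum in UTC: 08:00-11:15, 12:20-17:50 (subtract 2h to convert from UTC+2).
Teo in UTC: 08:00-17:20, 18:25-20:15 (subtract 3h to convert from UTC+3).
Nikolai in UTC: 08:00-09:55, 13:00-18:30 (add 6h to convert from UTC-6).
Leo in UTC: 08:20-17:05, 18:50-20:30 (subtract 2h to convert from UTC+2).
Farrukh ∩ Callum: 08:45-10:20, 12:20-17:50.
Farrukh ∩ Callum ∩ Teo: 08:45-10:20, 12:20-17:20.
Farrukh ∩ Callum ∩ Teo ∩ Nikolai: 08:45-09:55, 13:00-17:20.
Farrukh ∩ Callum ∩ Teo ∩ Nikolai ∩ Leo: 08:45-09:55, 13:00-17:05.
Those are the intersection windows.
Summing the common windows: 70 + 245 = 315 minutes.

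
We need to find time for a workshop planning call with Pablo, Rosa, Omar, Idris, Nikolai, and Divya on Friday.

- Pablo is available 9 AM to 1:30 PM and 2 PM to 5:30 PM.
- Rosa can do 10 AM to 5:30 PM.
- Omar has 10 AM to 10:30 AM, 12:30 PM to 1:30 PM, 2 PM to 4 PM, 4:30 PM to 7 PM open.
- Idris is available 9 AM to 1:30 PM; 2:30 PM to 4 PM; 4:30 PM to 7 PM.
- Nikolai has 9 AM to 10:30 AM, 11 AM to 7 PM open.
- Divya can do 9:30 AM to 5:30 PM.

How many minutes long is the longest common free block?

Pablo ∩ Rosa: 10:00-13:30, 14:00-17:30.
Pablo ∩ Rosa ∩ Omar: 10:00-10:30, 12:30-13:30, 14:00-16:00, 16:30-17:30.
Pablo ∩ Rosa ∩ Omar ∩ Idris: 10:00-10:30, 12:30-13:30, 14:30-16:00, 16:30-17:30.
Pablo ∩ Rosa ∩ Omar ∩ Idris ∩ Nikolai: 10:00-10:30, 12:30-13:30, 14:30-16:00, 16:30-17:30.
Pablo ∩ Rosa ∩ Omar ∩ Idris ∩ Nikolai ∩ Divya: 10:00-10:30, 12:30-13:30, 14:30-16:00, 16:30-17:30.
Those are the intersection windows.
The longest is 14:30-16:00 at 90 minutes.

90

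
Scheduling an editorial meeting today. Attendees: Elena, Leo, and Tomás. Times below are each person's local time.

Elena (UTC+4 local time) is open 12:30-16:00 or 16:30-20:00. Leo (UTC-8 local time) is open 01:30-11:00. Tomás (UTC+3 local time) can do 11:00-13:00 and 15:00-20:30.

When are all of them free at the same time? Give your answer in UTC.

Elena in UTC: 08:30-12:00, 12:30-16:00 (subtract 4h to convert from UTC+4).
Leo in UTC: 09:30-19:00 (add 8h to convert from UTC-8).
Tomás in UTC: 08:00-10:00, 12:00-17:30 (subtract 3h to convert from UTC+3).
Elena ∩ Leo: 09:30-12:00, 12:30-16:00.
Elena ∩ Leo ∩ Tomás: 09:30-10:00, 12:30-16:00.
Those are the intersection windows.

09:30-10:00, 12:30-16:00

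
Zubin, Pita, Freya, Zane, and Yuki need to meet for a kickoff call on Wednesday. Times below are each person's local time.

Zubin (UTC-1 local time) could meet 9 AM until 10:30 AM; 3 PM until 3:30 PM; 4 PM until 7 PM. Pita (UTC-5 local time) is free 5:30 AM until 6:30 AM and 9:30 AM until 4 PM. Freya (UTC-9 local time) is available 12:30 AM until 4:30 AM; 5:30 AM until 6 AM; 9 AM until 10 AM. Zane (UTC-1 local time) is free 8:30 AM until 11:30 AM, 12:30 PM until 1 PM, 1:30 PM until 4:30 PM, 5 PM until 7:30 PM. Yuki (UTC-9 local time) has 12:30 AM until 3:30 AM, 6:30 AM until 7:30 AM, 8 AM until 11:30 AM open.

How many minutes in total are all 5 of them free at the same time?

Zubin in UTC: 10:00-11:30, 16:00-16:30, 17:00-20:00 (add 1h to convert from UTC-1).
Pita in UTC: 10:30-11:30, 14:30-21:00 (add 5h to convert from UTC-5).
Freya in UTC: 09:30-13:30, 14:30-15:00, 18:00-19:00 (add 9h to convert from UTC-9).
Zane in UTC: 09:30-12:30, 13:30-14:00, 14:30-17:30, 18:00-20:30 (add 1h to convert from UTC-1).
Yuki in UTC: 09:30-12:30, 15:30-16:30, 17:00-20:30 (add 9h to convert from UTC-9).
Zubin ∩ Pita: 10:30-11:30, 16:00-16:30, 17:00-20:00.
Zubin ∩ Pita ∩ Freya: 10:30-11:30, 18:00-19:00.
Zubin ∩ Pita ∩ Freya ∩ Zane: 10:30-11:30, 18:00-19:00.
Zubin ∩ Pita ∩ Freya ∩ Zane ∩ Yuki: 10:30-11:30, 18:00-19:00.
Summing the common windows: 60 + 60 = 120 minutes.

120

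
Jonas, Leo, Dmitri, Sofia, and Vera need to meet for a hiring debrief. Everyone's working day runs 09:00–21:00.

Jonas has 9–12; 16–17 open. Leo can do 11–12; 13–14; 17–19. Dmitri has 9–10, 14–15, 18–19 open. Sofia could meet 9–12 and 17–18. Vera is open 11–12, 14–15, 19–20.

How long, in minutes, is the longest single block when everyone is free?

0

Jonas ∩ Leo: 11:00-12:00.
Jonas ∩ Leo ∩ Dmitri: ∅.
Jonas ∩ Leo ∩ Dmitri ∩ Sofia: ∅.
Jonas ∩ Leo ∩ Dmitri ∩ Sofia ∩ Vera: ∅.
There is no time when everyone is free.
No common window exists, so the longest block is 0 minutes.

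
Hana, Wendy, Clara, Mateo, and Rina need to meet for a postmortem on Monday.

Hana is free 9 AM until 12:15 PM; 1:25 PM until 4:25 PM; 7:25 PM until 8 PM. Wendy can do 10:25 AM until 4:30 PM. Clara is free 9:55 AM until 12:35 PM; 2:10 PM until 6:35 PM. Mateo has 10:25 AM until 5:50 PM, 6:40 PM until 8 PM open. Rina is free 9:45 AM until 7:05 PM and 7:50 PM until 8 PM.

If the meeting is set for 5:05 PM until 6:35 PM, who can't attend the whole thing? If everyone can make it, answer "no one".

Hana: not fully free for 17:05-18:35. Wendy: not fully free for 17:05-18:35. Clara: free for 17:05-18:35. Mateo: not fully free for 17:05-18:35. Rina: free for 17:05-18:35.

Hana, Mateo, Wendy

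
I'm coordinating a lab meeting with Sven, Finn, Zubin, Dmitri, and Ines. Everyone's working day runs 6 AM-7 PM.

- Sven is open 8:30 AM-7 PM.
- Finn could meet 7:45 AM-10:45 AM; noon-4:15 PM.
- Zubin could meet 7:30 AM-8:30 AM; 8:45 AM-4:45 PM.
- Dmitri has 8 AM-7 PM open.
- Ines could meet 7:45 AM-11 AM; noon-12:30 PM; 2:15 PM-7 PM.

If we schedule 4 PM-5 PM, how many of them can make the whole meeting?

Sven, Dmitri, and Ines can make the full 16:00-17:00 slot — that's 3.

3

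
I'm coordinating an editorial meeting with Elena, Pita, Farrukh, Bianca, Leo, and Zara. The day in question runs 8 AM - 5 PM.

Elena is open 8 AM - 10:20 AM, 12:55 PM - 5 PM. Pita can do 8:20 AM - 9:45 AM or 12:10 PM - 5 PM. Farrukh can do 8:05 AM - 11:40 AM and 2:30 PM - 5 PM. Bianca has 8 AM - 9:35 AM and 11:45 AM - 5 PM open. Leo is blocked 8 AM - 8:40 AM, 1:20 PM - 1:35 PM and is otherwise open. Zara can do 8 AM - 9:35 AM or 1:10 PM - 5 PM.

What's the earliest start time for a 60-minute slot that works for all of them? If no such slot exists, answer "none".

14:30

Elena free: 08:00-10:20, 12:55-17:00.
Pita free: 08:20-09:45, 12:10-17:00.
Farrukh free: 08:05-11:40, 14:30-17:00.
Bianca free: 08:00-09:35, 11:45-17:00.
Leo free: 08:40-13:20, 13:35-17:00 (invert busy blocks within the working day).
Zara free: 08:00-09:35, 13:10-17:00.
Elena ∩ Pita: 08:20-09:45, 12:55-17:00.
Elena ∩ Pita ∩ Farrukh: 08:20-09:45, 14:30-17:00.
Elena ∩ Pita ∩ Farrukh ∩ Bianca: 08:20-09:35, 14:30-17:00.
Elena ∩ Pita ∩ Farrukh ∩ Bianca ∩ Leo: 08:40-09:35, 14:30-17:00.
Elena ∩ Pita ∩ Farrukh ∩ Bianca ∩ Leo ∩ Zara: 08:40-09:35, 14:30-17:00.
So the common availability across everyone is 08:40-09:35, 14:30-17:00.
The first common window of at least 60 minutes is 14:30-17:00, so the earliest start is 14:30.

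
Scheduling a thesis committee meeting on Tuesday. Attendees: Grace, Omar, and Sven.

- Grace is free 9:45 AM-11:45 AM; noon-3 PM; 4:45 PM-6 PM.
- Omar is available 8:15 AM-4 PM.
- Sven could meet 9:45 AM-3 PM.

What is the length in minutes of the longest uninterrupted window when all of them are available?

180

Grace ∩ Omar: 09:45-11:45, 12:00-15:00.
Grace ∩ Omar ∩ Sven: 09:45-11:45, 12:00-15:00.
The longest is 12:00-15:00 at 180 minutes.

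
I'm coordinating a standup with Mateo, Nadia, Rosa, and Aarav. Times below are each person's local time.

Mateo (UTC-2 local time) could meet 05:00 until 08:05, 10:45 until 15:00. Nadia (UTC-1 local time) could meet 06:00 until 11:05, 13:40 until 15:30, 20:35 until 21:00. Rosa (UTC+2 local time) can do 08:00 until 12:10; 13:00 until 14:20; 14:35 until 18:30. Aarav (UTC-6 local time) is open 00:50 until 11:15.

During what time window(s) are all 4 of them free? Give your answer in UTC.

Mateo in UTC: 07:00-10:05, 12:45-17:00 (add 2h to convert from UTC-2).
Nadia in UTC: 07:00-12:05, 14:40-16:30, 21:35-22:00 (add 1h to convert from UTC-1).
Rosa in UTC: 06:00-10:10, 11:00-12:20, 12:35-16:30 (subtract 2h to convert from UTC+2).
Aarav in UTC: 06:50-17:15 (add 6h to convert from UTC-6).
Mateo ∩ Nadia: 07:00-10:05, 14:40-16:30.
Mateo ∩ Nadia ∩ Rosa: 07:00-10:05, 14:40-16:30.
Mateo ∩ Nadia ∩ Rosa ∩ Aarav: 07:00-10:05, 14:40-16:30.

07:00-10:05, 14:40-16:30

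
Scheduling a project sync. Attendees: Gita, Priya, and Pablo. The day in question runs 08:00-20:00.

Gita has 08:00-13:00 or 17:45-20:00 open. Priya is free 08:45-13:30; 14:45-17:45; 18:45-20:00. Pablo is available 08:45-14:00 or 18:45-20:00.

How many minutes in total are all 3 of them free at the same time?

Gita ∩ Priya: 08:45-13:00, 18:45-20:00.
Gita ∩ Priya ∩ Pablo: 08:45-13:00, 18:45-20:00.
Those are the intersection windows.
Summing the common windows: 255 + 75 = 330 minutes.

330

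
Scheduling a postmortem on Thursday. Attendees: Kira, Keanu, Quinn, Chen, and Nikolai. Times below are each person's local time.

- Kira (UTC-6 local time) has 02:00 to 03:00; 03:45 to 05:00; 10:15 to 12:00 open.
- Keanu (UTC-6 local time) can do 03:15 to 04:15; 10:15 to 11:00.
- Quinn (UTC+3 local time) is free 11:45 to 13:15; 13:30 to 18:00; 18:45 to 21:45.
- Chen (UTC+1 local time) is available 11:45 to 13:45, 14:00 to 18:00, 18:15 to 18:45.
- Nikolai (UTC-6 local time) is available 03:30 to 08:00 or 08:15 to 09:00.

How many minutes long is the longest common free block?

Kira in UTC: 08:00-09:00, 09:45-11:00, 16:15-18:00 (add 6h to convert from UTC-6).
Keanu in UTC: 09:15-10:15, 16:15-17:00 (add 6h to convert from UTC-6).
Quinn in UTC: 08:45-10:15, 10:30-15:00, 15:45-18:45 (subtract 3h to convert from UTC+3).
Chen in UTC: 10:45-12:45, 13:00-17:00, 17:15-17:45 (subtract 1h to convert from UTC+1).
Nikolai in UTC: 09:30-14:00, 14:15-15:00 (add 6h to convert from UTC-6).
Kira ∩ Keanu: 09:45-10:15, 16:15-17:00.
Kira ∩ Keanu ∩ Quinn: 09:45-10:15, 16:15-17:00.
Kira ∩ Keanu ∩ Quinn ∩ Chen: 16:15-17:00.
Kira ∩ Keanu ∩ Quinn ∩ Chen ∩ Nikolai: ∅.
There is no time when everyone is free.
No common window exists, so the longest block is 0 minutes.

0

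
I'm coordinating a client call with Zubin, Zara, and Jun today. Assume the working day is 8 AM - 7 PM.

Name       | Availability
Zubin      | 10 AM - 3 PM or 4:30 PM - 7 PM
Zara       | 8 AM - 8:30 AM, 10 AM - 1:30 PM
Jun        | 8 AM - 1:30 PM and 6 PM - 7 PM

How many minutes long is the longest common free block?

210

Zubin ∩ Zara: 10:00-13:30.
Zubin ∩ Zara ∩ Jun: 10:00-13:30.
The longest is 10:00-13:30 at 210 minutes.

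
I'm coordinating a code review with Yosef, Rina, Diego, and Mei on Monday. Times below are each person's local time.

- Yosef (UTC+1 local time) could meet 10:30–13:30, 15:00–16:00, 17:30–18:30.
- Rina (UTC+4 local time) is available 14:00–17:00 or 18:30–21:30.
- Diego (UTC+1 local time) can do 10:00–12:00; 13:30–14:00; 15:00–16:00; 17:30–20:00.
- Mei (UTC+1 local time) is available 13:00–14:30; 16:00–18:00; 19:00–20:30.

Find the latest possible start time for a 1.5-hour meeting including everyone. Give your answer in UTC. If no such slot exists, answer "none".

Yosef in UTC: 09:30-12:30, 14:00-15:00, 16:30-17:30 (subtract 1h to convert from UTC+1).
Rina in UTC: 10:00-13:00, 14:30-17:30 (subtract 4h to convert from UTC+4).
Diego in UTC: 09:00-11:00, 12:30-13:00, 14:00-15:00, 16:30-19:00 (subtract 1h to convert from UTC+1).
Mei in UTC: 12:00-13:30, 15:00-17:00, 18:00-19:30 (subtract 1h to convert from UTC+1).
Yosef ∩ Rina: 10:00-12:30, 14:30-15:00, 16:30-17:30.
Yosef ∩ Rina ∩ Diego: 10:00-11:00, 14:30-15:00, 16:30-17:30.
Yosef ∩ Rina ∩ Diego ∩ Mei: 16:30-17:00.
No common window is at least 90 minutes long.

none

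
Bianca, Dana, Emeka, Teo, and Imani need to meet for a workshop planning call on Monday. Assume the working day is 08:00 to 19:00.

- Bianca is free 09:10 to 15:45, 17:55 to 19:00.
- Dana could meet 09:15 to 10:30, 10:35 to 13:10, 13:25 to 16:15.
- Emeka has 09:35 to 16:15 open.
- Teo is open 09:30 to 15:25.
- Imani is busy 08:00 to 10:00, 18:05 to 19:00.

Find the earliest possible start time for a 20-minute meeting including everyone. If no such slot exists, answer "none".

10:00

Bianca free: 09:10-15:45, 17:55-19:00.
Dana free: 09:15-10:30, 10:35-13:10, 13:25-16:15.
Emeka free: 09:35-16:15.
Teo free: 09:30-15:25.
Imani free: 10:00-18:05 (invert busy blocks within the working day).
Bianca ∩ Dana: 09:15-10:30, 10:35-13:10, 13:25-15:45.
Bianca ∩ Dana ∩ Emeka: 09:35-10:30, 10:35-13:10, 13:25-15:45.
Bianca ∩ Dana ∩ Emeka ∩ Teo: 09:35-10:30, 10:35-13:10, 13:25-15:25.
Bianca ∩ Dana ∩ Emeka ∩ Teo ∩ Imani: 10:00-10:30, 10:35-13:10, 13:25-15:25.
Those are the intersection windows.
The first common window of at least 20 minutes is 10:00-10:30, so the earliest start is 10:00.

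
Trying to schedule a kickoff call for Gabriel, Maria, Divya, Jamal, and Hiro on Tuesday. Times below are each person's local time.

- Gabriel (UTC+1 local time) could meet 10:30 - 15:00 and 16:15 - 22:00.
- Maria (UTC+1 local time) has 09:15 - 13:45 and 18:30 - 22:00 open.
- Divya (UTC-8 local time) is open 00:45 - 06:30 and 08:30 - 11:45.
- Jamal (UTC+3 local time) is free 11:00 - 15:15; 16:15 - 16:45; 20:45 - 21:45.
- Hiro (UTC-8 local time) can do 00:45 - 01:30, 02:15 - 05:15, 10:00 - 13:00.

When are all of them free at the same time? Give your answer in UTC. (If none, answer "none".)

10:15-12:15, 18:00-18:45

Gabriel in UTC: 09:30-14:00, 15:15-21:00 (subtract 1h to convert from UTC+1).
Maria in UTC: 08:15-12:45, 17:30-21:00 (subtract 1h to convert from UTC+1).
Divya in UTC: 08:45-14:30, 16:30-19:45 (add 8h to convert from UTC-8).
Jamal in UTC: 08:00-12:15, 13:15-13:45, 17:45-18:45 (subtract 3h to convert from UTC+3).
Hiro in UTC: 08:45-09:30, 10:15-13:15, 18:00-21:00 (add 8h to convert from UTC-8).
Gabriel ∩ Maria: 09:30-12:45, 17:30-21:00.
Gabriel ∩ Maria ∩ Divya: 09:30-12:45, 17:30-19:45.
Gabriel ∩ Maria ∩ Divya ∩ Jamal: 09:30-12:15, 17:45-18:45.
Gabriel ∩ Maria ∩ Divya ∩ Jamal ∩ Hiro: 10:15-12:15, 18:00-18:45.
Those are the intersection windows.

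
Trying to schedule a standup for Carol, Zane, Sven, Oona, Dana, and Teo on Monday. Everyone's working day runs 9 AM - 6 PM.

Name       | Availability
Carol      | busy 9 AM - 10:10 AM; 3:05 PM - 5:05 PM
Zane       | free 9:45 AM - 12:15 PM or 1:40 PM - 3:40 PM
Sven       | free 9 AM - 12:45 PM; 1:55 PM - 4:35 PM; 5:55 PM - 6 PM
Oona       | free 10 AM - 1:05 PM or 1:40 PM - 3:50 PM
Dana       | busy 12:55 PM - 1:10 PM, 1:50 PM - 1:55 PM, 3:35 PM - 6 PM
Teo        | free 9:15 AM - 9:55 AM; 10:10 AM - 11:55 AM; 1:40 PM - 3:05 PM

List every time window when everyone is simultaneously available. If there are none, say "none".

Carol free: 10:10-15:05, 17:05-18:00 (invert busy blocks within the working day).
Zane free: 09:45-12:15, 13:40-15:40.
Sven free: 09:00-12:45, 13:55-16:35, 17:55-18:00.
Oona free: 10:00-13:05, 13:40-15:50.
Dana free: 09:00-12:55, 13:10-13:50, 13:55-15:35 (invert busy blocks within the working day).
Teo free: 09:15-09:55, 10:10-11:55, 13:40-15:05.
Carol ∩ Zane: 10:10-12:15, 13:40-15:05.
Carol ∩ Zane ∩ Sven: 10:10-12:15, 13:55-15:05.
Carol ∩ Zane ∩ Sven ∩ Oona: 10:10-12:15, 13:55-15:05.
Carol ∩ Zane ∩ Sven ∩ Oona ∩ Dana: 10:10-12:15, 13:55-15:05.
Carol ∩ Zane ∩ Sven ∩ Oona ∩ Dana ∩ Teo: 10:10-11:55, 13:55-15:05.

10:10-11:55, 13:55-15:05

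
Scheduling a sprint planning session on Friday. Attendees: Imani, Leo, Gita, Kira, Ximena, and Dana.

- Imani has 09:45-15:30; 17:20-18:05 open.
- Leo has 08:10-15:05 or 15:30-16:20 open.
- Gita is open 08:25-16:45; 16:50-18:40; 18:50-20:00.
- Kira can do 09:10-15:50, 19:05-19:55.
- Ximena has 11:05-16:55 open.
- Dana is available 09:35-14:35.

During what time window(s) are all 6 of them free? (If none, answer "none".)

11:05-14:35

Imani ∩ Leo: 09:45-15:05.
Imani ∩ Leo ∩ Gita: 09:45-15:05.
Imani ∩ Leo ∩ Gita ∩ Kira: 09:45-15:05.
Imani ∩ Leo ∩ Gita ∩ Kira ∩ Ximena: 11:05-15:05.
Imani ∩ Leo ∩ Gita ∩ Kira ∩ Ximena ∩ Dana: 11:05-14:35.
Those are the intersection windows.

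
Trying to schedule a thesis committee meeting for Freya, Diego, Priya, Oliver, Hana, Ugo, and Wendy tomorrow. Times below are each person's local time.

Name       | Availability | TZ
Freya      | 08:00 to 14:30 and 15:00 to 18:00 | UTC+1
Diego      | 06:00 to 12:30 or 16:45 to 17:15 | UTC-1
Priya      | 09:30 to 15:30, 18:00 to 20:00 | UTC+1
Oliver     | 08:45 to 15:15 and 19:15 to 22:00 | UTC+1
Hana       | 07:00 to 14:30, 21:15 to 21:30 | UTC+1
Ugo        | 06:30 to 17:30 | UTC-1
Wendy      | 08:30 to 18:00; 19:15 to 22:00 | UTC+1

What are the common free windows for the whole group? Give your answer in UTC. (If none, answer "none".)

08:30-13:30

Freya in UTC: 07:00-13:30, 14:00-17:00 (subtract 1h to convert from UTC+1).
Diego in UTC: 07:00-13:30, 17:45-18:15 (add 1h to convert from UTC-1).
Priya in UTC: 08:30-14:30, 17:00-19:00 (subtract 1h to convert from UTC+1).
Oliver in UTC: 07:45-14:15, 18:15-21:00 (subtract 1h to convert from UTC+1).
Hana in UTC: 06:00-13:30, 20:15-20:30 (subtract 1h to convert from UTC+1).
Ugo in UTC: 07:30-18:30 (add 1h to convert from UTC-1).
Wendy in UTC: 07:30-17:00, 18:15-21:00 (subtract 1h to convert from UTC+1).
Freya ∩ Diego: 07:00-13:30.
Freya ∩ Diego ∩ Priya: 08:30-13:30.
Freya ∩ Diego ∩ Priya ∩ Oliver: 08:30-13:30.
Freya ∩ Diego ∩ Priya ∩ Oliver ∩ Hana: 08:30-13:30.
Freya ∩ Diego ∩ Priya ∩ Oliver ∩ Hana ∩ Ugo: 08:30-13:30.
Freya ∩ Diego ∩ Priya ∩ Oliver ∩ Hana ∩ Ugo ∩ Wendy: 08:30-13:30.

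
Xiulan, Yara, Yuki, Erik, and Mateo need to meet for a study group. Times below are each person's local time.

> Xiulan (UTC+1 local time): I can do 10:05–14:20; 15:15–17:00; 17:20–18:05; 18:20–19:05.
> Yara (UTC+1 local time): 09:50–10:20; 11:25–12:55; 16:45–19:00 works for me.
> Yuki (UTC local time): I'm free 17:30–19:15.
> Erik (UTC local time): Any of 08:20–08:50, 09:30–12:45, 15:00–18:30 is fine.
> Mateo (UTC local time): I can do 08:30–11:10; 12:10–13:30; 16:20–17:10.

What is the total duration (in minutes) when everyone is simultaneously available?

0

Xiulan in UTC: 09:05-13:20, 14:15-16:00, 16:20-17:05, 17:20-18:05 (subtract 1h to convert from UTC+1).
Yara in UTC: 08:50-09:20, 10:25-11:55, 15:45-18:00 (subtract 1h to convert from UTC+1).
Yuki in UTC: 17:30-19:15.
Erik in UTC: 08:20-08:50, 09:30-12:45, 15:00-18:30.
Mateo in UTC: 08:30-11:10, 12:10-13:30, 16:20-17:10.
Xiulan ∩ Yara: 09:05-09:20, 10:25-11:55, 15:45-16:00, 16:20-17:05, 17:20-18:00.
Xiulan ∩ Yara ∩ Yuki: 17:30-18:00.
Xiulan ∩ Yara ∩ Yuki ∩ Erik: 17:30-18:00.
Xiulan ∩ Yara ∩ Yuki ∩ Erik ∩ Mateo: ∅.
There is no time when everyone is free.
There is no common window, so the total is 0 minutes.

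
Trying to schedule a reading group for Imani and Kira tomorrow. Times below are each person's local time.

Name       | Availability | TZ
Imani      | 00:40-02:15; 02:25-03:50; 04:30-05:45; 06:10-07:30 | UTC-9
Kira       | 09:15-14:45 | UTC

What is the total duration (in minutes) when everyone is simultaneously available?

255

Imani in UTC: 09:40-11:15, 11:25-12:50, 13:30-14:45, 15:10-16:30 (add 9h to convert from UTC-9).
Kira in UTC: 09:15-14:45.
Imani ∩ Kira: 09:40-11:15, 11:25-12:50, 13:30-14:45.
Summing the common windows: 95 + 85 + 75 = 255 minutes.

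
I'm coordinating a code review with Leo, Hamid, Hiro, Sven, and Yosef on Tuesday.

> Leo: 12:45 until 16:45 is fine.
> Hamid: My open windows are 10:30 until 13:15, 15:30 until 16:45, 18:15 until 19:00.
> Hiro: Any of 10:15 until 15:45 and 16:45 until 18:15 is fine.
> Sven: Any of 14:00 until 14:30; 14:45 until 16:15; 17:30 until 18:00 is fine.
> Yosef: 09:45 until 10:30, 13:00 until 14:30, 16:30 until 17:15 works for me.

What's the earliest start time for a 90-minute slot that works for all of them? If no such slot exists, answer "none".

Leo ∩ Hamid: 12:45-13:15, 15:30-16:45.
Leo ∩ Hamid ∩ Hiro: 12:45-13:15, 15:30-15:45.
Leo ∩ Hamid ∩ Hiro ∩ Sven: 15:30-15:45.
Leo ∩ Hamid ∩ Hiro ∩ Sven ∩ Yosef: ∅.
There is no time when everyone is free.
No common window is at least 90 minutes long.

none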